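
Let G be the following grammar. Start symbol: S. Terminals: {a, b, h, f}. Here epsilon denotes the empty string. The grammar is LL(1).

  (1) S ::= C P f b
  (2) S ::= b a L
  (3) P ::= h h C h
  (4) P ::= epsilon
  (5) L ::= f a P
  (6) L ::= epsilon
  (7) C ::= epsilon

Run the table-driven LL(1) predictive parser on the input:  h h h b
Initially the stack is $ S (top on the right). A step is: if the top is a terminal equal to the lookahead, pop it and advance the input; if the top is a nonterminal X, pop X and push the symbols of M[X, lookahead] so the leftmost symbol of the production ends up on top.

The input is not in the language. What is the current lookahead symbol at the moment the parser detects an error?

b

step 1: stack=$ S  input=h h h b $  — expand S ::= C P f b
step 2: stack=$ b f P C  input=h h h b $  — expand C ::= epsilon
step 3: stack=$ b f P  input=h h h b $  — expand P ::= h h C h
step 4: stack=$ b f h C h h  input=h h h b $  — match h
step 5: stack=$ b f h C h  input=h h b $  — match h
step 6: stack=$ b f h C  input=h b $  — expand C ::= epsilon
step 7: stack=$ b f h  input=h b $  — match h
step 8: stack=$ b f  input=b $  — error: top is terminal f but lookahead is b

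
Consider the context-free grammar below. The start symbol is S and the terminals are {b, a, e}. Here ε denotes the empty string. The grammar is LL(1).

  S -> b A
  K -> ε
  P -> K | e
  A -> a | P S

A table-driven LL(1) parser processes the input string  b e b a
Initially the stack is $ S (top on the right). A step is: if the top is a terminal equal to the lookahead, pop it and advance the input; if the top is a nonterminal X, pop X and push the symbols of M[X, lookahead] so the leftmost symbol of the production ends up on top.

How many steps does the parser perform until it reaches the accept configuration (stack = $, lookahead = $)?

step 1: stack=$ S  input=b e b a $  — expand S -> b A
step 2: stack=$ A b  input=b e b a $  — match b
step 3: stack=$ A  input=e b a $  — expand A -> P S
step 4: stack=$ S P  input=e b a $  — expand P -> e
step 5: stack=$ S e  input=e b a $  — match e
step 6: stack=$ S  input=b a $  — expand S -> b A
step 7: stack=$ A b  input=b a $  — match b
step 8: stack=$ A  input=a $  — expand A -> a
step 9: stack=$ a  input=a $  — match a
Accept reached after 9 steps.

9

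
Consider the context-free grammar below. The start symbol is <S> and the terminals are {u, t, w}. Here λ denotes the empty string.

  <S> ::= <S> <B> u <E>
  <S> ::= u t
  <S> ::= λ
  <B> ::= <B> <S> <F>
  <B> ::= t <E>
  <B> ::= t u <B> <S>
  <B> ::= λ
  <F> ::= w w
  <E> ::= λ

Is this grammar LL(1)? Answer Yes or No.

No

FIRST(<S>) = {λ, t, u, w}
FIRST(<B>) = {λ, t, u, w}
FIRST(<F>) = {w}
FIRST(<E>) = {λ}
FOLLOW(<S>) = {$, t, u, w}
FOLLOW(<B>) = {t, u, w}
FOLLOW(<F>) = {t, u, w}
FOLLOW(<E>) = {$, t, u, w}
Cell M[<B>, t] receives both <B> ::= <B> <S> <F> and <B> ::= t <E> and <B> ::= t u <B> <S> and <B> ::= λ — the grammar is not LL(1).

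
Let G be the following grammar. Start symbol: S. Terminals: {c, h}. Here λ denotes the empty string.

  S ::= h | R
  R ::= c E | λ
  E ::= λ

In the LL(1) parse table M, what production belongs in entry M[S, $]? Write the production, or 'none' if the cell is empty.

S ::= R

FIRST(R) = {λ, c}
FIRST(E) = {λ}
FIRST(S) = {λ, c, h}  (via R)
FOLLOW(S) includes $ since S is the start symbol.
FOLLOW(S): S appears on no right-hand side. Thus FOLLOW(S) = {$}.
For S ::= h: FIRST(h) = {h}, so it goes in M[S, t] for t ∈ {h}.
For S ::= R: FIRST(R) = {λ, c}, so it goes in M[S, t] for t ∈ {c}; since λ ∈ FIRST, also for every t ∈ FOLLOW(S) = {$}.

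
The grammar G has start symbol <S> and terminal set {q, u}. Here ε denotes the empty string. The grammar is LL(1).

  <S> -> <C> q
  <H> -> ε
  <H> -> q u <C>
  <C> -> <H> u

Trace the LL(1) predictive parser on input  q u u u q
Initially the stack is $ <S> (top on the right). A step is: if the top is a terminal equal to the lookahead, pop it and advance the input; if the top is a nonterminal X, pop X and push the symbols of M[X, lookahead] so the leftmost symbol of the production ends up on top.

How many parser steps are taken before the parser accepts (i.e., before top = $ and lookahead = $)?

step 1: stack=$ <S>  input=q u u u q $  — expand <S> -> <C> q
step 2: stack=$ q <C>  input=q u u u q $  — expand <C> -> <H> u
step 3: stack=$ q u <H>  input=q u u u q $  — expand <H> -> q u <C>
step 4: stack=$ q u <C> u q  input=q u u u q $  — match q
step 5: stack=$ q u <C> u  input=u u u q $  — match u
step 6: stack=$ q u <C>  input=u u q $  — expand <C> -> <H> u
step 7: stack=$ q u u <H>  input=u u q $  — expand <H> -> ε
step 8: stack=$ q u u  input=u u q $  — match u
step 9: stack=$ q u  input=u q $  — match u
step 10: stack=$ q  input=q $  — match q
Accept reached after 10 steps.

10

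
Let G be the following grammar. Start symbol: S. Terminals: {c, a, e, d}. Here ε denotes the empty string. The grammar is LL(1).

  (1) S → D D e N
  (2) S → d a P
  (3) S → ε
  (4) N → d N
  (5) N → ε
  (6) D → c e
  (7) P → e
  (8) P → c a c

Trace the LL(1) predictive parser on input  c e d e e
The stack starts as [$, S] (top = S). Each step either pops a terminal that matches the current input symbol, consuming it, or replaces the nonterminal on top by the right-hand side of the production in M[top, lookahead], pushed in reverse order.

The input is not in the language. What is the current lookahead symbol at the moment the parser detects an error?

     Stack        Input        Action
  1  $ S          c e d e e $  expand S → D D e N
  2  $ N e D D    c e d e e $  expand D → c e
  3  $ N e D e c  c e d e e $  match c
  4  $ N e D e    e d e e $    match e
  5  $ N e D      d e e $      error: M[D, d] is empty

d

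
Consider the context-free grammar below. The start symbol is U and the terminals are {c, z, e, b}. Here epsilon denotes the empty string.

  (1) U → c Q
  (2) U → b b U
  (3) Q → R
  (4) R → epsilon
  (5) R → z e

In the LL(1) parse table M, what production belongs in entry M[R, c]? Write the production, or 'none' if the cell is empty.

none

FIRST(U): from U→c Q we get {c}; from U→b b U we get {b}. So FIRST(U) = {b, c}.
FIRST(R): from R→epsilon we get {epsilon}; from R→z e we get {z}. So FIRST(R) = {epsilon, z}.
FIRST(Q): from Q→R we get {epsilon, z}. So FIRST(Q) = {epsilon, z}.
FOLLOW(U) includes $ since U is the start symbol.
FOLLOW(Q): in U→c Q, the suffix after Q is empty, so FOLLOW(Q) ⊇ FOLLOW(U) = {$}. Thus FOLLOW(Q) = {$}.
FOLLOW(R): in Q→R, the suffix after R is empty, so FOLLOW(R) ⊇ FOLLOW(Q) = {$}. Thus FOLLOW(R) = {$}.
For R → epsilon: FIRST(epsilon) = {epsilon}, so it goes in M[R, t] for t ∈ {}; since epsilon ∈ FIRST, also for every t ∈ FOLLOW(R) = {$}.
For R → z e: FIRST(z e) = {z}, so it goes in M[R, t] for t ∈ {z}.
None of these place a production in M[R, c].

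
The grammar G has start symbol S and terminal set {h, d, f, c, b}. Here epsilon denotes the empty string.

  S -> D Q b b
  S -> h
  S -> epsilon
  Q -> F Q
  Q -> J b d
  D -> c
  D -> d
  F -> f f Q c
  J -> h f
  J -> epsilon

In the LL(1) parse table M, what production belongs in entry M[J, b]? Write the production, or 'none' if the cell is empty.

FIRST(D) = {c, d}
FIRST(F) = {f}
FIRST(J) = {epsilon, h}
FIRST(S) = {epsilon, c, d, h}  (via D Q b b)
FIRST(Q) = {b, f, h}  (via F Q, J b d)
FOLLOW(S) includes $ since S is the start symbol.
FOLLOW(J): in Q->J b d, J is followed by b d with FIRST {b}. Thus FOLLOW(J) = {b}.
For J -> h f: FIRST(h f) = {h}, so it goes in M[J, t] for t ∈ {h}.
For J -> epsilon: FIRST(epsilon) = {epsilon}, so it goes in M[J, t] for t ∈ {}; since epsilon ∈ FIRST, also for every t ∈ FOLLOW(J) = {b}.

J -> epsilon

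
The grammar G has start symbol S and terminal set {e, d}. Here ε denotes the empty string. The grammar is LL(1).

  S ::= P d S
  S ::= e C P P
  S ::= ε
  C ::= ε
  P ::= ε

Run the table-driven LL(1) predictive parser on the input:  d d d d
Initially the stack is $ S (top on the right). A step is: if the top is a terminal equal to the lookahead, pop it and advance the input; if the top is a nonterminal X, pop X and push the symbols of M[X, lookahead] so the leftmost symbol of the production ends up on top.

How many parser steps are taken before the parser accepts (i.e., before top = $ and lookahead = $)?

13

step 1: stack=$ S  input=d d d d $  — expand S ::= P d S
step 2: stack=$ S d P  input=d d d d $  — expand P ::= ε
step 3: stack=$ S d  input=d d d d $  — match d
step 4: stack=$ S  input=d d d $  — expand S ::= P d S
step 5: stack=$ S d P  input=d d d $  — expand P ::= ε
step 6: stack=$ S d  input=d d d $  — match d
step 7: stack=$ S  input=d d $  — expand S ::= P d S
step 8: stack=$ S d P  input=d d $  — expand P ::= ε
step 9: stack=$ S d  input=d d $  — match d
step 10: stack=$ S  input=d $  — expand S ::= P d S
step 11: stack=$ S d P  input=d $  — expand P ::= ε
step 12: stack=$ S d  input=d $  — match d
step 13: stack=$ S  input=$  — expand S ::= ε
Accept reached after 13 steps.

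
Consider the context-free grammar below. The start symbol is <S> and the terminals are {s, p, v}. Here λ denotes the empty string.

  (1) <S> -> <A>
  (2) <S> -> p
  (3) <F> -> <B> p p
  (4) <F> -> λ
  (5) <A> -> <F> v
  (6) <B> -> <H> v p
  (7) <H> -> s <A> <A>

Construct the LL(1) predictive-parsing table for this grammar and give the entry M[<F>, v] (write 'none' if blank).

<F> -> λ

FIRST(<H>): from <H>->s <A> <A> we get {s}. So FIRST(<H>) = {s}.
FIRST(<B>): from <B>-><H> v p we get {s}. So FIRST(<B>) = {s}.
FIRST(<F>): from <F>-><B> p p we get {s}; from <F>->λ we get {λ}. So FIRST(<F>) = {λ, s}.
FIRST(<A>): from <A>-><F> v we get {s, v}. So FIRST(<A>) = {s, v}.
FIRST(<S>): from <S>-><A> we get {s, v}; from <S>->p we get {p}. So FIRST(<S>) = {p, s, v}.
FOLLOW(<S>) includes $ since <S> is the start symbol.
FOLLOW(<F>): in <A>-><F> v, <F> is followed by v with FIRST {v}. Thus FOLLOW(<F>) = {v}.
For <F> -> <B> p p: FIRST(<B> p p) = {s}, so it goes in M[<F>, t] for t ∈ {s}.
For <F> -> λ: FIRST(λ) = {λ}, so it goes in M[<F>, t] for t ∈ {}; since λ ∈ FIRST, also for every t ∈ FOLLOW(<F>) = {v}.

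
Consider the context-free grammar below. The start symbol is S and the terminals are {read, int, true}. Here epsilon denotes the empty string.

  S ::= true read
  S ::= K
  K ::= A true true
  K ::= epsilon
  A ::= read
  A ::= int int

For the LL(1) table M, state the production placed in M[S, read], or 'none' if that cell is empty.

FIRST(A) = {int, read}
FIRST(K) = {epsilon, int, read}  (via A true true)
FIRST(S) = {epsilon, int, read, true}  (via K)
FOLLOW(S) includes $ since S is the start symbol.
FOLLOW(S): S appears on no right-hand side. Thus FOLLOW(S) = {$}.
For S ::= true read: FIRST(true read) = {true}, so it goes in M[S, t] for t ∈ {true}.
For S ::= K: FIRST(K) = {epsilon, int, read}, so it goes in M[S, t] for t ∈ {int, read}; since epsilon ∈ FIRST, also for every t ∈ FOLLOW(S) = {$}.

S ::= K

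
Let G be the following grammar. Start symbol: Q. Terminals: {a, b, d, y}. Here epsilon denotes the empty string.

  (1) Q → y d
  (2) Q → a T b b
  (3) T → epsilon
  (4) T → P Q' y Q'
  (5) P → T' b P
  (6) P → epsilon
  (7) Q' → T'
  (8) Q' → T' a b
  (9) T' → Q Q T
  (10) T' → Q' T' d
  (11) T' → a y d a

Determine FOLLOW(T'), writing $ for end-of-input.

FIRST(Q): from Q→y d we get {y}; from Q→a T b b we get {a}. So FIRST(Q) = {a, y}.
FIRST(T): from T→epsilon we get {epsilon}; from T→P Q' y Q' we get {a, y}. So FIRST(T) = {epsilon, a, y}.
FIRST(P): from P→T' b P we get {a, y}; from P→epsilon we get {epsilon}. So FIRST(P) = {epsilon, a, y}.
FIRST(Q'): from Q'→T' we get {a, y}; from Q'→T' a b we get {a, y}. So FIRST(Q') = {a, y}.
FIRST(T'): from T'→Q Q T we get {a, y}; from T'→Q' T' d we get {a, y}; from T'→a y d a we get {a}. So FIRST(T') = {a, y}.
FOLLOW(Q) includes $ since Q is the start symbol.
FOLLOW(P): in T→P Q' y Q', P is followed by Q' y Q' with FIRST {a, y}; in P→T' b P, the suffix after P is empty (adds nothing new). Thus FOLLOW(P) = {a, y}.
FOLLOW(Q): in T'→Q Q T (occurrence 1), Q is followed by Q T with FIRST {a, y}; in T'→Q Q T (occurrence 2), Q is followed by T with FIRST {epsilon, a, y}; in T'→Q Q T (occurrence 2), the suffix after Q is nullable, so FOLLOW(Q) ⊇ FOLLOW(T') = {a, b, d, y}. Thus FOLLOW(Q) = {$, a, b, d, y}.
FOLLOW(T): in Q→a T b b, T is followed by b b with FIRST {b}; in T'→Q Q T, the suffix after T is empty, so FOLLOW(T) ⊇ FOLLOW(T') = {a, b, d, y}. Thus FOLLOW(T) = {a, b, d, y}.
FOLLOW(Q'): in T→P Q' y Q' (occurrence 1), Q' is followed by y Q' with FIRST {y}; in T→P Q' y Q' (occurrence 2), the suffix after Q' is empty, so FOLLOW(Q') ⊇ FOLLOW(T) = {a, b, d, y}; in T'→Q' T' d, Q' is followed by T' d with FIRST {a, y}. Thus FOLLOW(Q') = {a, b, d, y}.
FOLLOW(T'): in P→T' b P, T' is followed by b P with FIRST {b}; in Q'→T', the suffix after T' is empty, so FOLLOW(T') ⊇ FOLLOW(Q') = {a, b, d, y}; in Q'→T' a b, T' is followed by a b with FIRST {a}; in T'→Q' T' d, T' is followed by d with FIRST {d}. Thus FOLLOW(T') = {a, b, d, y}.

{a, b, d, y}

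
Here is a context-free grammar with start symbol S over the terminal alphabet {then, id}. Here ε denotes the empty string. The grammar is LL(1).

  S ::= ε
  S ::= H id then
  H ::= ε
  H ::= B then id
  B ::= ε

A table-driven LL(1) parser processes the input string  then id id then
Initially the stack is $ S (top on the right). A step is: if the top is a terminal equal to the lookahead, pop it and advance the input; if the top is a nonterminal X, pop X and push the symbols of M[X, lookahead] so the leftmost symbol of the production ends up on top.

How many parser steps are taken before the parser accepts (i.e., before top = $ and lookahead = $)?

7

     Stack                Input              Action
  1  $ S                  then id id then $  expand S ::= H id then
  2  $ then id H          then id id then $  expand H ::= B then id
  3  $ then id id then B  then id id then $  expand B ::= ε
  4  $ then id id then    then id id then $  match then
  5  $ then id id         id id then $       match id
  6  $ then id            id then $          match id
  7  $ then               then $             match then
Accept reached after 7 steps.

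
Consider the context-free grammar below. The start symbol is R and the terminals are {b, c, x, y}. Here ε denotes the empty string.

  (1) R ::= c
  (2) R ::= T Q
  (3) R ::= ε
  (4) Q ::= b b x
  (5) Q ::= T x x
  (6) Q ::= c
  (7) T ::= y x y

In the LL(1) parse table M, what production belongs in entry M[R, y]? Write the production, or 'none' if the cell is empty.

FIRST(T) = {y}
FIRST(R) = {ε, c, y}  (via T Q)
FIRST(Q) = {b, c, y}  (via T x x)
FOLLOW(R) includes $ since R is the start symbol.
FOLLOW(R): R appears on no right-hand side. Thus FOLLOW(R) = {$}.
For R ::= c: FIRST(c) = {c}, so it goes in M[R, t] for t ∈ {c}.
For R ::= T Q: FIRST(T Q) = {y}, so it goes in M[R, t] for t ∈ {y}.
For R ::= ε: FIRST(ε) = {ε}, so it goes in M[R, t] for t ∈ {}; since ε ∈ FIRST, also for every t ∈ FOLLOW(R) = {$}.

R ::= T Q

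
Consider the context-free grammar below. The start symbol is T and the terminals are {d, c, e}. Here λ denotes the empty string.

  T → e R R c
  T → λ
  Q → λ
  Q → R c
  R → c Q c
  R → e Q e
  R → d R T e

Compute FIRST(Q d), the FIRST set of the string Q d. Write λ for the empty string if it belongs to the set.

FIRST(T) = {λ, e}
FIRST(R) = {c, d, e}
FIRST(Q) = {λ, c, d, e}  (via R c)
FIRST(Q d): take FIRST of each symbol in turn, carrying on past any symbol whose FIRST contains λ; result {c, d, e}.

{c, d, e}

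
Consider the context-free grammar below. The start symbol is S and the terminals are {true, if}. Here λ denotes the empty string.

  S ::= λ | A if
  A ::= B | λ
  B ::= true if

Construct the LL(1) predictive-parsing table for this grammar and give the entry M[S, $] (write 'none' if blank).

S ::= λ

FIRST(B): from B::=true if we get {true}. So FIRST(B) = {true}.
FIRST(A): from A::=B we get {true}; from A::=λ we get {λ}. So FIRST(A) = {λ, true}.
FIRST(S): from S::=λ we get {λ}; from S::=A if we get {if, true}. So FIRST(S) = {λ, if, true}.
FOLLOW(S) includes $ since S is the start symbol.
FOLLOW(S): S appears on no right-hand side. Thus FOLLOW(S) = {$}.
For S ::= λ: FIRST(λ) = {λ}, so it goes in M[S, t] for t ∈ {}; since λ ∈ FIRST, also for every t ∈ FOLLOW(S) = {$}.
For S ::= A if: FIRST(A if) = {if, true}, so it goes in M[S, t] for t ∈ {if, true}.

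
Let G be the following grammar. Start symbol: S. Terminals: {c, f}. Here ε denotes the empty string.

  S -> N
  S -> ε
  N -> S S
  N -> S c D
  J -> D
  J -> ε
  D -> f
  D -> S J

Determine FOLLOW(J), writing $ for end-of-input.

FIRST(S) = {ε, c}  (via N)
FIRST(N) = {ε, c}  (via S S, S c D)
FIRST(J) = {ε, c, f}  (via D)
FIRST(D) = {ε, c, f}  (via S J)
FOLLOW(S) includes $ since S is the start symbol.
FOLLOW(S): in N->S S (occurrence 1), S is followed by S with FIRST {ε, c}; in N->S S (occurrence 1), the suffix after S is nullable, so FOLLOW(S) ⊇ FOLLOW(N) = {$, c, f}; in N->S S (occurrence 2), the suffix after S is empty, so FOLLOW(S) ⊇ FOLLOW(N) = {$, c, f}; in N->S c D, S is followed by c D with FIRST {c}; in D->S J, S is followed by J with FIRST {ε, c, f}; in D->S J, the suffix after S is nullable, so FOLLOW(S) ⊇ FOLLOW(D) = {$, c, f}. Thus FOLLOW(S) = {$, c, f}.
FOLLOW(N): in S->N, the suffix after N is empty, so FOLLOW(N) ⊇ FOLLOW(S) = {$, c, f}. Thus FOLLOW(N) = {$, c, f}.
FOLLOW(J): in D->S J, the suffix after J is empty, so FOLLOW(J) ⊇ FOLLOW(D) = {$, c, f}. Thus FOLLOW(J) = {$, c, f}.
FOLLOW(D): in N->S c D, the suffix after D is empty, so FOLLOW(D) ⊇ FOLLOW(N) = {$, c, f}; in J->D, the suffix after D is empty, so FOLLOW(D) ⊇ FOLLOW(J) = {$, c, f}. Thus FOLLOW(D) = {$, c, f}.

{$, c, f}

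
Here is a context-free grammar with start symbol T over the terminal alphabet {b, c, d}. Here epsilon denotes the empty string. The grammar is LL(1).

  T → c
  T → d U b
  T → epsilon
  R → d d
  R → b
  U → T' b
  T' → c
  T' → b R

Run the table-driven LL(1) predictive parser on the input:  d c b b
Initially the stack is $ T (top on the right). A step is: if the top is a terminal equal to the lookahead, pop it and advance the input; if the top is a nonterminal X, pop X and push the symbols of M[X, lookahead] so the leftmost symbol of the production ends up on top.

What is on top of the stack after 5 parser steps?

b

step 1: stack=$ T  input=d c b b $  — expand T → d U b
step 2: stack=$ b U d  input=d c b b $  — match d
step 3: stack=$ b U  input=c b b $  — expand U → T' b
step 4: stack=$ b b T'  input=c b b $  — expand T' → c
step 5: stack=$ b b c  input=c b b $  — match c
Stack after step 5: $ b b (top = b).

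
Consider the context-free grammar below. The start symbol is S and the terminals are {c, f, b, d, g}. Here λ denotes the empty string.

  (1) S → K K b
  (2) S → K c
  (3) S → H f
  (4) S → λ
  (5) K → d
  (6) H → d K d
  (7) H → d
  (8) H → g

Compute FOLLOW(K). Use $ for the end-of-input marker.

FIRST(K) = {d}
FIRST(H) = {d, g}
FIRST(S) = {λ, d, g}  (via K K b, K c, H f)
FOLLOW(S) includes $ since S is the start symbol.
FOLLOW(S): S appears on no right-hand side. Thus FOLLOW(S) = {$}.
FOLLOW(K): in S→K K b (occurrence 1), K is followed by K b with FIRST {d}; in S→K K b (occurrence 2), K is followed by b with FIRST {b}; in S→K c, K is followed by c with FIRST {c}; in H→d K d, K is followed by d with FIRST {d}. Thus FOLLOW(K) = {b, c, d}.
FOLLOW(H): in S→H f, H is followed by f with FIRST {f}. Thus FOLLOW(H) = {f}.

{b, c, d}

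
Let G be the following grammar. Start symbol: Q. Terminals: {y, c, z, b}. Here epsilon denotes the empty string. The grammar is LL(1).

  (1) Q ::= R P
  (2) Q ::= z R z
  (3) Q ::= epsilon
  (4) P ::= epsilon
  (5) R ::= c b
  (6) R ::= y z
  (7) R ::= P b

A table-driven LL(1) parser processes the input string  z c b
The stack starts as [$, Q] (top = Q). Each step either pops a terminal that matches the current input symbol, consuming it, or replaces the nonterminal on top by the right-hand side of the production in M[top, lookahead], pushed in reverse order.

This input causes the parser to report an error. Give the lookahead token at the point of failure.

$

step 1: stack=$ Q  input=z c b $  — expand Q ::= z R z
step 2: stack=$ z R z  input=z c b $  — match z
step 3: stack=$ z R  input=c b $  — expand R ::= c b
step 4: stack=$ z b c  input=c b $  — match c
step 5: stack=$ z b  input=b $  — match b
step 6: stack=$ z  input=$  — error: top is terminal z but lookahead is $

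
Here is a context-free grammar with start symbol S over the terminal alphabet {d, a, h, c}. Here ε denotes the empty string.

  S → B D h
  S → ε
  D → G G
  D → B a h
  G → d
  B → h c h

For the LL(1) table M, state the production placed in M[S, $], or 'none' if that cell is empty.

FIRST(G) = {d}
FIRST(B) = {h}
FIRST(S) = {ε, h}  (via B D h)
FIRST(D) = {d, h}  (via G G, B a h)
FOLLOW(S) includes $ since S is the start symbol.
FOLLOW(S): S appears on no right-hand side. Thus FOLLOW(S) = {$}.
For S → B D h: FIRST(B D h) = {h}, so it goes in M[S, t] for t ∈ {h}.
For S → ε: FIRST(ε) = {ε}, so it goes in M[S, t] for t ∈ {}; since ε ∈ FIRST, also for every t ∈ FOLLOW(S) = {$}.

S → ε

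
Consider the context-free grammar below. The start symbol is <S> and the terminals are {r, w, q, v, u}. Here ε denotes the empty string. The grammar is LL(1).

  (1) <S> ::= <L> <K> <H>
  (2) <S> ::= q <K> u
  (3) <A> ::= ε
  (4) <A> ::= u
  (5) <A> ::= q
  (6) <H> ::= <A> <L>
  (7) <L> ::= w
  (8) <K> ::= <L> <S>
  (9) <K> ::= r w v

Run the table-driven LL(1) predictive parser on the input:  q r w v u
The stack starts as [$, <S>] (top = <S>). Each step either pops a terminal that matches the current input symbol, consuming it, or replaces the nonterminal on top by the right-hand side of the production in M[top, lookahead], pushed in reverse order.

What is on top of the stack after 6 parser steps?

step 1: stack=$ <S>  input=q r w v u $  — expand <S> ::= q <K> u
step 2: stack=$ u <K> q  input=q r w v u $  — match q
step 3: stack=$ u <K>  input=r w v u $  — expand <K> ::= r w v
step 4: stack=$ u v w r  input=r w v u $  — match r
step 5: stack=$ u v w  input=w v u $  — match w
step 6: stack=$ u v  input=v u $  — match v
Stack after step 6: $ u (top = u).

u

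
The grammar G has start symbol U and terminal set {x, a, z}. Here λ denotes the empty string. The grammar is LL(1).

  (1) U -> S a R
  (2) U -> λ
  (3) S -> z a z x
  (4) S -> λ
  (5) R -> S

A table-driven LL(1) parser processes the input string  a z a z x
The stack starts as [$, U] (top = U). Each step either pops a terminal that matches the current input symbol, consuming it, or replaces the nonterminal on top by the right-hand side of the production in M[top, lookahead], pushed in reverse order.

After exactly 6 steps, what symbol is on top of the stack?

a

     Stack      Input        Action
  1  $ U        a z a z x $  expand U -> S a R
  2  $ R a S    a z a z x $  expand S -> λ
  3  $ R a      a z a z x $  match a
  4  $ R        z a z x $    expand R -> S
  5  $ S        z a z x $    expand S -> z a z x
  6  $ x z a z  z a z x $    match z
Stack after step 6: $ x z a (top = a).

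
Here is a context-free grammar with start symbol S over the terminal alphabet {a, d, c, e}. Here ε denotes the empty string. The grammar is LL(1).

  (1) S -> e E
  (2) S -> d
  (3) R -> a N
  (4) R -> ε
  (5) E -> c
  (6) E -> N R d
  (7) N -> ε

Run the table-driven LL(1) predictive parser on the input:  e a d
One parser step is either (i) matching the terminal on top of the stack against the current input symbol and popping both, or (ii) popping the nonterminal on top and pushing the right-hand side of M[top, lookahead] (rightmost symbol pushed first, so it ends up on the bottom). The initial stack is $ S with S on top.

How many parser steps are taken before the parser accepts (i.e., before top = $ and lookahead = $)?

     Stack    Input    Action
  1  $ S      e a d $  expand S -> e E
  2  $ E e    e a d $  match e
  3  $ E      a d $    expand E -> N R d
  4  $ d R N  a d $    expand N -> ε
  5  $ d R    a d $    expand R -> a N
  6  $ d N a  a d $    match a
  7  $ d N    d $      expand N -> ε
  8  $ d      d $      match d
Accept reached after 8 steps.

8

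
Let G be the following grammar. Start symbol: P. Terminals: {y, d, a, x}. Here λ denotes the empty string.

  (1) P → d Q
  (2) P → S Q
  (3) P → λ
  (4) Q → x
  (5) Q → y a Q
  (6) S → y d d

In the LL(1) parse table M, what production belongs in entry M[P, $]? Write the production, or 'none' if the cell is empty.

P → λ

FIRST(Q): from Q→x we get {x}; from Q→y a Q we get {y}. So FIRST(Q) = {x, y}.
FIRST(S): from S→y d d we get {y}. So FIRST(S) = {y}.
FIRST(P): from P→d Q we get {d}; from P→S Q we get {y}; from P→λ we get {λ}. So FIRST(P) = {λ, d, y}.
FOLLOW(P) includes $ since P is the start symbol.
FOLLOW(P): P appears on no right-hand side. Thus FOLLOW(P) = {$}.
For P → d Q: FIRST(d Q) = {d}, so it goes in M[P, t] for t ∈ {d}.
For P → S Q: FIRST(S Q) = {y}, so it goes in M[P, t] for t ∈ {y}.
For P → λ: FIRST(λ) = {λ}, so it goes in M[P, t] for t ∈ {}; since λ ∈ FIRST, also for every t ∈ FOLLOW(P) = {$}.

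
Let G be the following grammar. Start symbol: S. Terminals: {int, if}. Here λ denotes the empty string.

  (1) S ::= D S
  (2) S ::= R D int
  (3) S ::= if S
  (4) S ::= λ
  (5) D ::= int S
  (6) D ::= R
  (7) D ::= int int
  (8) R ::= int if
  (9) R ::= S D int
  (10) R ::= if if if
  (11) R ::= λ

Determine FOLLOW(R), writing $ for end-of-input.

{$, if, int}

FIRST(S): from S::=D S we get {λ, if, int}; from S::=R D int we get {if, int}; from S::=if S we get {if}; from S::=λ we get {λ}. So FIRST(S) = {λ, if, int}.
FIRST(D): from D::=int S we get {int}; from D::=R we get {λ, if, int}; from D::=int int we get {int}. So FIRST(D) = {λ, if, int}.
FIRST(R): from R::=int if we get {int}; from R::=S D int we get {if, int}; from R::=if if if we get {if}; from R::=λ we get {λ}. So FIRST(R) = {λ, if, int}.
FOLLOW(S) includes $ since S is the start symbol.
FOLLOW(S): in S::=D S, the suffix after S is empty (adds nothing new); in S::=if S, the suffix after S is empty (adds nothing new); in D::=int S, the suffix after S is empty, so FOLLOW(S) ⊇ FOLLOW(D) = {$, if, int}; in R::=S D int, S is followed by D int with FIRST {if, int}. Thus FOLLOW(S) = {$, if, int}.
FOLLOW(D): in S::=D S, D is followed by S with FIRST {λ, if, int}; in S::=D S, the suffix after D is nullable, so FOLLOW(D) ⊇ FOLLOW(S) = {$, if, int}; in S::=R D int, D is followed by int with FIRST {int}; in R::=S D int, D is followed by int with FIRST {int}. Thus FOLLOW(D) = {$, if, int}.
FOLLOW(R): in S::=R D int, R is followed by D int with FIRST {if, int}; in D::=R, the suffix after R is empty, so FOLLOW(R) ⊇ FOLLOW(D) = {$, if, int}. Thus FOLLOW(R) = {$, if, int}.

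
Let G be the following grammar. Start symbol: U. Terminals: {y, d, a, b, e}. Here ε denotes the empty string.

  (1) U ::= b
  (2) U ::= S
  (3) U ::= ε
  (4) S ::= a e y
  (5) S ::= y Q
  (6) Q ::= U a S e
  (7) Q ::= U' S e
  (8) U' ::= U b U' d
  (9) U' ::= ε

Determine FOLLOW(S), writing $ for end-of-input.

{$, a, b, e}

FIRST(S): from S::=a e y we get {a}; from S::=y Q we get {y}. So FIRST(S) = {a, y}.
FIRST(U): from U::=b we get {b}; from U::=S we get {a, y}; from U::=ε we get {ε}. So FIRST(U) = {ε, a, b, y}.
FIRST(U'): from U'::=U b U' d we get {a, b, y}; from U'::=ε we get {ε}. So FIRST(U') = {ε, a, b, y}.
FIRST(Q): from Q::=U a S e we get {a, b, y}; from Q::=U' S e we get {a, b, y}. So FIRST(Q) = {a, b, y}.
FOLLOW(U) includes $ since U is the start symbol.
FOLLOW(U): in Q::=U a S e, U is followed by a S e with FIRST {a}; in U'::=U b U' d, U is followed by b U' d with FIRST {b}. Thus FOLLOW(U) = {$, a, b}.
FOLLOW(S): in U::=S, the suffix after S is empty, so FOLLOW(S) ⊇ FOLLOW(U) = {$, a, b}; in Q::=U a S e, S is followed by e with FIRST {e}; in Q::=U' S e, S is followed by e with FIRST {e}. Thus FOLLOW(S) = {$, a, b, e}.
FOLLOW(Q): in S::=y Q, the suffix after Q is empty, so FOLLOW(Q) ⊇ FOLLOW(S) = {$, a, b, e}. Thus FOLLOW(Q) = {$, a, b, e}.
FOLLOW(U'): in Q::=U' S e, U' is followed by S e with FIRST {a, y}; in U'::=U b U' d, U' is followed by d with FIRST {d}. Thus FOLLOW(U') = {a, d, y}.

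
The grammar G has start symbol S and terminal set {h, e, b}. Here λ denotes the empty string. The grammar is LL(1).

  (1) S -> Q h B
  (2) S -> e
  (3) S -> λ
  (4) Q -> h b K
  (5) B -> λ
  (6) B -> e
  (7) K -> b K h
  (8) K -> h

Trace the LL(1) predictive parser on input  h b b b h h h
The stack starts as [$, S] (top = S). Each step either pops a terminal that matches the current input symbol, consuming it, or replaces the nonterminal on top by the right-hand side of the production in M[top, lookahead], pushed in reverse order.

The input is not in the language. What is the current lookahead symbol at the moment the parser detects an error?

step 1: stack=$ S  input=h b b b h h h $  — expand S -> Q h B
step 2: stack=$ B h Q  input=h b b b h h h $  — expand Q -> h b K
step 3: stack=$ B h K b h  input=h b b b h h h $  — match h
step 4: stack=$ B h K b  input=b b b h h h $  — match b
step 5: stack=$ B h K  input=b b h h h $  — expand K -> b K h
step 6: stack=$ B h h K b  input=b b h h h $  — match b
step 7: stack=$ B h h K  input=b h h h $  — expand K -> b K h
step 8: stack=$ B h h h K b  input=b h h h $  — match b
step 9: stack=$ B h h h K  input=h h h $  — expand K -> h
step 10: stack=$ B h h h h  input=h h h $  — match h
step 11: stack=$ B h h h  input=h h $  — match h
step 12: stack=$ B h h  input=h $  — match h
step 13: stack=$ B h  input=$  — error: top is terminal h but lookahead is $

$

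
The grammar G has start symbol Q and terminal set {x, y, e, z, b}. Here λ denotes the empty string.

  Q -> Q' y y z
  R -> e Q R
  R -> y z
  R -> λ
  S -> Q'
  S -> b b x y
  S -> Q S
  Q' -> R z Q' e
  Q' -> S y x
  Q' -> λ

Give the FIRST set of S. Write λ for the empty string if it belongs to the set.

{λ, b, e, y, z}

FIRST(R): from R->e Q R we get {e}; from R->y z we get {y}; from R->λ we get {λ}. So FIRST(R) = {λ, e, y}.
FIRST(Q): from Q->Q' y y z we get {b, e, y, z}. So FIRST(Q) = {b, e, y, z}.
FIRST(S): from S->Q' we get {λ, b, e, y, z}; from S->b b x y we get {b}; from S->Q S we get {b, e, y, z}. So FIRST(S) = {λ, b, e, y, z}.
FIRST(Q'): from Q'->R z Q' e we get {e, y, z}; from Q'->S y x we get {b, e, y, z}; from Q'->λ we get {λ}. So FIRST(Q') = {λ, b, e, y, z}.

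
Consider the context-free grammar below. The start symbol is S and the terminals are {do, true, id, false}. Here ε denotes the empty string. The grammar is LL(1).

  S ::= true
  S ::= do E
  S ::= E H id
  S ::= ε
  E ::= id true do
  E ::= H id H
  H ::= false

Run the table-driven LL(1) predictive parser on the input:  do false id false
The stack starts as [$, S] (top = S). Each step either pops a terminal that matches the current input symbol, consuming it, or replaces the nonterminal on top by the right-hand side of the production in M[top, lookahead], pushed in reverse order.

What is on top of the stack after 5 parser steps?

step 1: stack=$ S  input=do false id false $  — expand S ::= do E
step 2: stack=$ E do  input=do false id false $  — match do
step 3: stack=$ E  input=false id false $  — expand E ::= H id H
step 4: stack=$ H id H  input=false id false $  — expand H ::= false
step 5: stack=$ H id false  input=false id false $  — match false
Stack after step 5: $ H id (top = id).

id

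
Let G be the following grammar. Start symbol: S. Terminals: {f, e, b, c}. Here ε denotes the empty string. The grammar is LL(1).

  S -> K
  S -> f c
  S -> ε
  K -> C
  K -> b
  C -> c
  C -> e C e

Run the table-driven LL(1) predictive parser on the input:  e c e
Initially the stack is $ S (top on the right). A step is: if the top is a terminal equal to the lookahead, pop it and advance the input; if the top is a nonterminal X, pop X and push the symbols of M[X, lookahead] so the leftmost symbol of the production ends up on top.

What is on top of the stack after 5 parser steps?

step 1: stack=$ S  input=e c e $  — expand S -> K
step 2: stack=$ K  input=e c e $  — expand K -> C
step 3: stack=$ C  input=e c e $  — expand C -> e C e
step 4: stack=$ e C e  input=e c e $  — match e
step 5: stack=$ e C  input=c e $  — expand C -> c
Stack after step 5: $ e c (top = c).

c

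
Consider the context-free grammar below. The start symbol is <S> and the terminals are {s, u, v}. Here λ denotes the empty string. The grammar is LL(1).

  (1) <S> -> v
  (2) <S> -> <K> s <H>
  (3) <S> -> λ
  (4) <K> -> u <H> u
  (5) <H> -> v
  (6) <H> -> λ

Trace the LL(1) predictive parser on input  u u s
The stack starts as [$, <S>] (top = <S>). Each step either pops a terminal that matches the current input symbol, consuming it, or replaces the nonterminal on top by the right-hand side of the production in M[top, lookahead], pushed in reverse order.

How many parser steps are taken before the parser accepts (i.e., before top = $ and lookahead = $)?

step 1: stack=$ <S>  input=u u s $  — expand <S> -> <K> s <H>
step 2: stack=$ <H> s <K>  input=u u s $  — expand <K> -> u <H> u
step 3: stack=$ <H> s u <H> u  input=u u s $  — match u
step 4: stack=$ <H> s u <H>  input=u s $  — expand <H> -> λ
step 5: stack=$ <H> s u  input=u s $  — match u
step 6: stack=$ <H> s  input=s $  — match s
step 7: stack=$ <H>  input=$  — expand <H> -> λ
Accept reached after 7 steps.

7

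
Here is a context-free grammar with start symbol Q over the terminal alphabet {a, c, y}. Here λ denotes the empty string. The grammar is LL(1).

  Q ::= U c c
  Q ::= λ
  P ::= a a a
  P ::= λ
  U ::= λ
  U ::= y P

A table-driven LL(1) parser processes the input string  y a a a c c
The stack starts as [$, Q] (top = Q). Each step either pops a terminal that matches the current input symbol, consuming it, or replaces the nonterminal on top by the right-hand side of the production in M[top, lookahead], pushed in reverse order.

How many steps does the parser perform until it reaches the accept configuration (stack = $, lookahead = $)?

step 1: stack=$ Q  input=y a a a c c $  — expand Q ::= U c c
step 2: stack=$ c c U  input=y a a a c c $  — expand U ::= y P
step 3: stack=$ c c P y  input=y a a a c c $  — match y
step 4: stack=$ c c P  input=a a a c c $  — expand P ::= a a a
step 5: stack=$ c c a a a  input=a a a c c $  — match a
step 6: stack=$ c c a a  input=a a c c $  — match a
step 7: stack=$ c c a  input=a c c $  — match a
step 8: stack=$ c c  input=c c $  — match c
step 9: stack=$ c  input=c $  — match c
Accept reached after 9 steps.

9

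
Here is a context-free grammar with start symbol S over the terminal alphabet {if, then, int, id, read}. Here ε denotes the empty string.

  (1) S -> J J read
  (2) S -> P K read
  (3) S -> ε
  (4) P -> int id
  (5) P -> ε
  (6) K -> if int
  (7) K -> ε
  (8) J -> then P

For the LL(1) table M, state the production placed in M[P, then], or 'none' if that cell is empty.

FIRST(P): from P->int id we get {int}; from P->ε we get {ε}. So FIRST(P) = {ε, int}.
FIRST(K): from K->if int we get {if}; from K->ε we get {ε}. So FIRST(K) = {ε, if}.
FIRST(J): from J->then P we get {then}. So FIRST(J) = {then}.
FIRST(S): from S->J J read we get {then}; from S->P K read we get {if, int, read}; from S->ε we get {ε}. So FIRST(S) = {ε, if, int, read, then}.
FOLLOW(S) includes $ since S is the start symbol.
FOLLOW(J): in S->J J read (occurrence 1), J is followed by J read with FIRST {then}; in S->J J read (occurrence 2), J is followed by read with FIRST {read}. Thus FOLLOW(J) = {read, then}.
FOLLOW(P): in S->P K read, P is followed by K read with FIRST {if, read}; in J->then P, the suffix after P is empty, so FOLLOW(P) ⊇ FOLLOW(J) = {read, then}. Thus FOLLOW(P) = {if, read, then}.
For P -> int id: FIRST(int id) = {int}, so it goes in M[P, t] for t ∈ {int}.
For P -> ε: FIRST(ε) = {ε}, so it goes in M[P, t] for t ∈ {}; since ε ∈ FIRST, also for every t ∈ FOLLOW(P) = {if, read, then}.

P -> ε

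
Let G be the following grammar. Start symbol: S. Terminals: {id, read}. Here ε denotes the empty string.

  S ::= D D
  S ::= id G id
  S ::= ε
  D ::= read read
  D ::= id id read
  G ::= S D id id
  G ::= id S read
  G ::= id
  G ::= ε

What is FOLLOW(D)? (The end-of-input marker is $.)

FIRST(D) = {id, read}
FIRST(S) = {ε, id, read}  (via D D)
FIRST(G) = {ε, id, read}  (via S D id id)
FOLLOW(S) includes $ since S is the start symbol.
FOLLOW(S): in G::=S D id id, S is followed by D id id with FIRST {id, read}; in G::=id S read, S is followed by read with FIRST {read}. Thus FOLLOW(S) = {$, id, read}.
FOLLOW(D): in S::=D D (occurrence 1), D is followed by D with FIRST {id, read}; in S::=D D (occurrence 2), the suffix after D is empty, so FOLLOW(D) ⊇ FOLLOW(S) = {$, id, read}; in G::=S D id id, D is followed by id id with FIRST {id}. Thus FOLLOW(D) = {$, id, read}.
FOLLOW(G): in S::=id G id, G is followed by id with FIRST {id}. Thus FOLLOW(G) = {id}.

{$, id, read}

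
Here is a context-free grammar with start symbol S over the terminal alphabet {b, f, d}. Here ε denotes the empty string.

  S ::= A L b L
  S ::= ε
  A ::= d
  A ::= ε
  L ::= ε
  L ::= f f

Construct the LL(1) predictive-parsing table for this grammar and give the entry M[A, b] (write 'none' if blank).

FIRST(A) = {ε, d}
FIRST(L) = {ε, f}
FIRST(S) = {ε, b, d, f}  (via A L b L)
FOLLOW(S) includes $ since S is the start symbol.
FOLLOW(A): in S::=A L b L, A is followed by L b L with FIRST {b, f}. Thus FOLLOW(A) = {b, f}.
For A ::= d: FIRST(d) = {d}, so it goes in M[A, t] for t ∈ {d}.
For A ::= ε: FIRST(ε) = {ε}, so it goes in M[A, t] for t ∈ {}; since ε ∈ FIRST, also for every t ∈ FOLLOW(A) = {b, f}.

A ::= ε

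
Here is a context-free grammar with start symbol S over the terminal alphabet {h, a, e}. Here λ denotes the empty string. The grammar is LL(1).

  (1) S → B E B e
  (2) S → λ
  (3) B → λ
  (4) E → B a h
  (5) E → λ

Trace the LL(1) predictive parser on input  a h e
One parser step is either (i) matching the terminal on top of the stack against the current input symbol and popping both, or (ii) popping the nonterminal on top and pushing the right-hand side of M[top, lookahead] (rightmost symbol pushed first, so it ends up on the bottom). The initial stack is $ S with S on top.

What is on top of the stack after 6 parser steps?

B

     Stack        Input    Action
  1  $ S          a h e $  expand S → B E B e
  2  $ e B E B    a h e $  expand B → λ
  3  $ e B E      a h e $  expand E → B a h
  4  $ e B h a B  a h e $  expand B → λ
  5  $ e B h a    a h e $  match a
  6  $ e B h      h e $    match h
Stack after step 6: $ e B (top = B).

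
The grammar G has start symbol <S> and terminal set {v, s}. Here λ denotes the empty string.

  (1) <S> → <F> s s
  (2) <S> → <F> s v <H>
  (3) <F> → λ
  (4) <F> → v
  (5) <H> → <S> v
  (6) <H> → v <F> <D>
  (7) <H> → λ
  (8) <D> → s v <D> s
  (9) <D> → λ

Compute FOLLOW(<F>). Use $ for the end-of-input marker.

{$, s, v}

FIRST(<F>): from <F>→λ we get {λ}; from <F>→v we get {v}. So FIRST(<F>) = {λ, v}.
FIRST(<D>): from <D>→s v <D> s we get {s}; from <D>→λ we get {λ}. So FIRST(<D>) = {λ, s}.
FIRST(<S>): from <S>→<F> s s we get {s, v}; from <S>→<F> s v <H> we get {s, v}. So FIRST(<S>) = {s, v}.
FIRST(<H>): from <H>→<S> v we get {s, v}; from <H>→v <F> <D> we get {v}; from <H>→λ we get {λ}. So FIRST(<H>) = {λ, s, v}.
FOLLOW(<S>) includes $ since <S> is the start symbol.
FOLLOW(<S>): in <H>→<S> v, <S> is followed by v with FIRST {v}. Thus FOLLOW(<S>) = {$, v}.
FOLLOW(<H>): in <S>→<F> s v <H>, the suffix after <H> is empty, so FOLLOW(<H>) ⊇ FOLLOW(<S>) = {$, v}. Thus FOLLOW(<H>) = {$, v}.
FOLLOW(<F>): in <S>→<F> s s, <F> is followed by s s with FIRST {s}; in <S>→<F> s v <H>, <F> is followed by s v <H> with FIRST {s}; in <H>→v <F> <D>, <F> is followed by <D> with FIRST {λ, s}; in <H>→v <F> <D>, the suffix after <F> is nullable, so FOLLOW(<F>) ⊇ FOLLOW(<H>) = {$, v}. Thus FOLLOW(<F>) = {$, s, v}.
FOLLOW(<D>): in <H>→v <F> <D>, the suffix after <D> is empty, so FOLLOW(<D>) ⊇ FOLLOW(<H>) = {$, v}; in <D>→s v <D> s, <D> is followed by s with FIRST {s}. Thus FOLLOW(<D>) = {$, s, v}.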